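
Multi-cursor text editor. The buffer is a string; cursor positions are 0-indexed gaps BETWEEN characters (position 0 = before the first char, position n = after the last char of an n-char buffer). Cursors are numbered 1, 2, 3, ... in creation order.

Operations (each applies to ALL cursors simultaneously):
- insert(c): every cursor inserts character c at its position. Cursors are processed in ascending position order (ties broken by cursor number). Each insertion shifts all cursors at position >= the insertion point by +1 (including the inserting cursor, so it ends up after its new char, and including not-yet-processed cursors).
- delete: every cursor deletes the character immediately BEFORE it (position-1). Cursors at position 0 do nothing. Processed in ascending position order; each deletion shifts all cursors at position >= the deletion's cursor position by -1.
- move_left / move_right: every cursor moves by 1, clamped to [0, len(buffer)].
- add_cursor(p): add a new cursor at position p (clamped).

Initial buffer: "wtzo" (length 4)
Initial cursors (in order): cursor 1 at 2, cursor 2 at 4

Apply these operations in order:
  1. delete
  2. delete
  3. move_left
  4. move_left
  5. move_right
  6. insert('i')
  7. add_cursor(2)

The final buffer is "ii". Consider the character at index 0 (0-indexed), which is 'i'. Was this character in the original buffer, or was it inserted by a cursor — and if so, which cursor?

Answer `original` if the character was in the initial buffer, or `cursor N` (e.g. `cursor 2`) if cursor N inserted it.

After op 1 (delete): buffer="wz" (len 2), cursors c1@1 c2@2, authorship ..
After op 2 (delete): buffer="" (len 0), cursors c1@0 c2@0, authorship 
After op 3 (move_left): buffer="" (len 0), cursors c1@0 c2@0, authorship 
After op 4 (move_left): buffer="" (len 0), cursors c1@0 c2@0, authorship 
After op 5 (move_right): buffer="" (len 0), cursors c1@0 c2@0, authorship 
After op 6 (insert('i')): buffer="ii" (len 2), cursors c1@2 c2@2, authorship 12
After op 7 (add_cursor(2)): buffer="ii" (len 2), cursors c1@2 c2@2 c3@2, authorship 12
Authorship (.=original, N=cursor N): 1 2
Index 0: author = 1

Answer: cursor 1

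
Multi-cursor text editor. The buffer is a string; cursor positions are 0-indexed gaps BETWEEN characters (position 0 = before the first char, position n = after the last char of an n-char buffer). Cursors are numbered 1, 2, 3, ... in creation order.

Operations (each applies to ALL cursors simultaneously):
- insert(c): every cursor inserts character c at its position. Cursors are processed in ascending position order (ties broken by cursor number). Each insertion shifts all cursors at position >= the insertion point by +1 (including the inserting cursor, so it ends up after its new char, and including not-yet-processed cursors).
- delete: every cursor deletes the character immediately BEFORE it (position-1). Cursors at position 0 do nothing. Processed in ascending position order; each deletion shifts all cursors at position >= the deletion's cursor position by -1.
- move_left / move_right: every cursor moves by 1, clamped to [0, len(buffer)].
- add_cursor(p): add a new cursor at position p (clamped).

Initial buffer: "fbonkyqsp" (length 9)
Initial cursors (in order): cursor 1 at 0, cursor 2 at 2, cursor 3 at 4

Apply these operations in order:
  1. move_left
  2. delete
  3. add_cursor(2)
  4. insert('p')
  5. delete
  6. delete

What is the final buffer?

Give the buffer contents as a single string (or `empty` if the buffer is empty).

Answer: kyqsp

Derivation:
After op 1 (move_left): buffer="fbonkyqsp" (len 9), cursors c1@0 c2@1 c3@3, authorship .........
After op 2 (delete): buffer="bnkyqsp" (len 7), cursors c1@0 c2@0 c3@1, authorship .......
After op 3 (add_cursor(2)): buffer="bnkyqsp" (len 7), cursors c1@0 c2@0 c3@1 c4@2, authorship .......
After op 4 (insert('p')): buffer="ppbpnpkyqsp" (len 11), cursors c1@2 c2@2 c3@4 c4@6, authorship 12.3.4.....
After op 5 (delete): buffer="bnkyqsp" (len 7), cursors c1@0 c2@0 c3@1 c4@2, authorship .......
After op 6 (delete): buffer="kyqsp" (len 5), cursors c1@0 c2@0 c3@0 c4@0, authorship .....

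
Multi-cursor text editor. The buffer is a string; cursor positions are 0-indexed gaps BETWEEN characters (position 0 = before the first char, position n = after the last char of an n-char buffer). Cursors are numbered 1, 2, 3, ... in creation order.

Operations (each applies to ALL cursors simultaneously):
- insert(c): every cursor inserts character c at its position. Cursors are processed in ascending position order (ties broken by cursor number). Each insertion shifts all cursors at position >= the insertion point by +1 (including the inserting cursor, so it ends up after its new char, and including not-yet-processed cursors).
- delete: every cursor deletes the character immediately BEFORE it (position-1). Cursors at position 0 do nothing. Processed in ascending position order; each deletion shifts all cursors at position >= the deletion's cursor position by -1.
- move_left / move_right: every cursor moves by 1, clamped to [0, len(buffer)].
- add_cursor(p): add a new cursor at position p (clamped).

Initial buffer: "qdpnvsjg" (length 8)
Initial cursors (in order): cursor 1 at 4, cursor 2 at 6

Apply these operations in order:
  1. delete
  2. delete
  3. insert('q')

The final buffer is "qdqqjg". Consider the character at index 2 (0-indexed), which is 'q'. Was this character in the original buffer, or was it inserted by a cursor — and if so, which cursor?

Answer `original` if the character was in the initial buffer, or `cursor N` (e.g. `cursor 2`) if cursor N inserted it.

After op 1 (delete): buffer="qdpvjg" (len 6), cursors c1@3 c2@4, authorship ......
After op 2 (delete): buffer="qdjg" (len 4), cursors c1@2 c2@2, authorship ....
After op 3 (insert('q')): buffer="qdqqjg" (len 6), cursors c1@4 c2@4, authorship ..12..
Authorship (.=original, N=cursor N): . . 1 2 . .
Index 2: author = 1

Answer: cursor 1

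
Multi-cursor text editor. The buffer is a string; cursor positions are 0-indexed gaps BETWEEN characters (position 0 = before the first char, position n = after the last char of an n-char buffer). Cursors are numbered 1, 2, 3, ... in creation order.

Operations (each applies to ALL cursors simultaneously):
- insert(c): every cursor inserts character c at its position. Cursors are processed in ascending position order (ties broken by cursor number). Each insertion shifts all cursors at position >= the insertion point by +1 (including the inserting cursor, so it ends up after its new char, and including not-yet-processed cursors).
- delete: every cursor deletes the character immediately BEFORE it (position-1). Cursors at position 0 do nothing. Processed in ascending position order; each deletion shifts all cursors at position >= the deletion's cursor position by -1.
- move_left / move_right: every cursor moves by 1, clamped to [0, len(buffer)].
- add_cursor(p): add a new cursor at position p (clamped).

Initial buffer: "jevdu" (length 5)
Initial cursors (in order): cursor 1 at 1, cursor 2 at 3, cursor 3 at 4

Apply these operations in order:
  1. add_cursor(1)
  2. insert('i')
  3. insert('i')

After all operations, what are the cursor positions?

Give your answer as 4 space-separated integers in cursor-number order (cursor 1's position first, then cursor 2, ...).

After op 1 (add_cursor(1)): buffer="jevdu" (len 5), cursors c1@1 c4@1 c2@3 c3@4, authorship .....
After op 2 (insert('i')): buffer="jiievidiu" (len 9), cursors c1@3 c4@3 c2@6 c3@8, authorship .14..2.3.
After op 3 (insert('i')): buffer="jiiiieviidiiu" (len 13), cursors c1@5 c4@5 c2@9 c3@12, authorship .1414..22.33.

Answer: 5 9 12 5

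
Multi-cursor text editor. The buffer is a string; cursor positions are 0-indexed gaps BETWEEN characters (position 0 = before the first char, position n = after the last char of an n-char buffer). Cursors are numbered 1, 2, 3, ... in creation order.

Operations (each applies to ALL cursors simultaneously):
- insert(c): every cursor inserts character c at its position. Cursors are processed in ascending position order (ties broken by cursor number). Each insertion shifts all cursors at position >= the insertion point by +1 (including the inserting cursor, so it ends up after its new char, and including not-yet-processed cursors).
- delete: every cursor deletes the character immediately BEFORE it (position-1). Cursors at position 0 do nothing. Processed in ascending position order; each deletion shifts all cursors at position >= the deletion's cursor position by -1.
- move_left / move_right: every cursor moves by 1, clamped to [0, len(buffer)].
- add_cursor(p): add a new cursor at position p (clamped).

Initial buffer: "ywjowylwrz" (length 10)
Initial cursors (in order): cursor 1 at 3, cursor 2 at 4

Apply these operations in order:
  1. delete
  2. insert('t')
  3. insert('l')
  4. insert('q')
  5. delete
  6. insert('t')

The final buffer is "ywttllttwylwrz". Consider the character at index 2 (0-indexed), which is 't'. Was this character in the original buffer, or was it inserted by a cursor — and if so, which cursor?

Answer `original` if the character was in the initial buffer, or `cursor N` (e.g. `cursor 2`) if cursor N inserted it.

After op 1 (delete): buffer="ywwylwrz" (len 8), cursors c1@2 c2@2, authorship ........
After op 2 (insert('t')): buffer="ywttwylwrz" (len 10), cursors c1@4 c2@4, authorship ..12......
After op 3 (insert('l')): buffer="ywttllwylwrz" (len 12), cursors c1@6 c2@6, authorship ..1212......
After op 4 (insert('q')): buffer="ywttllqqwylwrz" (len 14), cursors c1@8 c2@8, authorship ..121212......
After op 5 (delete): buffer="ywttllwylwrz" (len 12), cursors c1@6 c2@6, authorship ..1212......
After op 6 (insert('t')): buffer="ywttllttwylwrz" (len 14), cursors c1@8 c2@8, authorship ..121212......
Authorship (.=original, N=cursor N): . . 1 2 1 2 1 2 . . . . . .
Index 2: author = 1

Answer: cursor 1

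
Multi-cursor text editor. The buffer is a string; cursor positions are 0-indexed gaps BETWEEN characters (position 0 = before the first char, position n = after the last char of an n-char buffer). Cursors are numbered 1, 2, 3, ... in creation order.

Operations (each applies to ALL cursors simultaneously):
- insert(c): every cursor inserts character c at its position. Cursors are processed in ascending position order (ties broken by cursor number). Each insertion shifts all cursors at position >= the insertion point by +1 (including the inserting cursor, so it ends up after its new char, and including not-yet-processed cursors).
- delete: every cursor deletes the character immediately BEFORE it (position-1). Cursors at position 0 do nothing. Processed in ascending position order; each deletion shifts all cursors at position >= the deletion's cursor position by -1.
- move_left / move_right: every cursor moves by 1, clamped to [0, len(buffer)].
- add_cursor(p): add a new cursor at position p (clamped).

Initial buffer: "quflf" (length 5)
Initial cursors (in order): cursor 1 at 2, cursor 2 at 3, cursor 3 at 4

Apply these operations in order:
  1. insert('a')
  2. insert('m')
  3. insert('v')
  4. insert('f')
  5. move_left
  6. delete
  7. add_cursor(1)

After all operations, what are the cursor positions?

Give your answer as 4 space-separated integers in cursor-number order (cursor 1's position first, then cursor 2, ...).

Answer: 4 8 12 1

Derivation:
After op 1 (insert('a')): buffer="quafalaf" (len 8), cursors c1@3 c2@5 c3@7, authorship ..1.2.3.
After op 2 (insert('m')): buffer="quamfamlamf" (len 11), cursors c1@4 c2@7 c3@10, authorship ..11.22.33.
After op 3 (insert('v')): buffer="quamvfamvlamvf" (len 14), cursors c1@5 c2@9 c3@13, authorship ..111.222.333.
After op 4 (insert('f')): buffer="quamvffamvflamvff" (len 17), cursors c1@6 c2@11 c3@16, authorship ..1111.2222.3333.
After op 5 (move_left): buffer="quamvffamvflamvff" (len 17), cursors c1@5 c2@10 c3@15, authorship ..1111.2222.3333.
After op 6 (delete): buffer="quamffamflamff" (len 14), cursors c1@4 c2@8 c3@12, authorship ..111.222.333.
After op 7 (add_cursor(1)): buffer="quamffamflamff" (len 14), cursors c4@1 c1@4 c2@8 c3@12, authorship ..111.222.333.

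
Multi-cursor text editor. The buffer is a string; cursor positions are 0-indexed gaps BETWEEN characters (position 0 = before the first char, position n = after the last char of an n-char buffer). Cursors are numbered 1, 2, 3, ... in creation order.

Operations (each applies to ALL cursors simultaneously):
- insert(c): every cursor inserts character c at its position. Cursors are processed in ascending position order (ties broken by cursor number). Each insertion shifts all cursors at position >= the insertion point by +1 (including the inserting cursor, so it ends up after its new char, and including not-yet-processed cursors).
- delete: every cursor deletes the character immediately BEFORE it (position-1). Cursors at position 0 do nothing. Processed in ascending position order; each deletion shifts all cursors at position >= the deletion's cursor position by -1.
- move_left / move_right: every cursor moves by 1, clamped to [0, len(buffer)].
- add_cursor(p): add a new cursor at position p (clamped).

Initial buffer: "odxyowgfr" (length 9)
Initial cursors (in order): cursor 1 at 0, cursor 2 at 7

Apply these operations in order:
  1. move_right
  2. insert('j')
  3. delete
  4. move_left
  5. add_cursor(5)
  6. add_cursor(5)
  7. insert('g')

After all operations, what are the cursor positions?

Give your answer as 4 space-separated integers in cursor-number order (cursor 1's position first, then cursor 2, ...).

Answer: 1 11 8 8

Derivation:
After op 1 (move_right): buffer="odxyowgfr" (len 9), cursors c1@1 c2@8, authorship .........
After op 2 (insert('j')): buffer="ojdxyowgfjr" (len 11), cursors c1@2 c2@10, authorship .1.......2.
After op 3 (delete): buffer="odxyowgfr" (len 9), cursors c1@1 c2@8, authorship .........
After op 4 (move_left): buffer="odxyowgfr" (len 9), cursors c1@0 c2@7, authorship .........
After op 5 (add_cursor(5)): buffer="odxyowgfr" (len 9), cursors c1@0 c3@5 c2@7, authorship .........
After op 6 (add_cursor(5)): buffer="odxyowgfr" (len 9), cursors c1@0 c3@5 c4@5 c2@7, authorship .........
After op 7 (insert('g')): buffer="godxyoggwggfr" (len 13), cursors c1@1 c3@8 c4@8 c2@11, authorship 1.....34..2..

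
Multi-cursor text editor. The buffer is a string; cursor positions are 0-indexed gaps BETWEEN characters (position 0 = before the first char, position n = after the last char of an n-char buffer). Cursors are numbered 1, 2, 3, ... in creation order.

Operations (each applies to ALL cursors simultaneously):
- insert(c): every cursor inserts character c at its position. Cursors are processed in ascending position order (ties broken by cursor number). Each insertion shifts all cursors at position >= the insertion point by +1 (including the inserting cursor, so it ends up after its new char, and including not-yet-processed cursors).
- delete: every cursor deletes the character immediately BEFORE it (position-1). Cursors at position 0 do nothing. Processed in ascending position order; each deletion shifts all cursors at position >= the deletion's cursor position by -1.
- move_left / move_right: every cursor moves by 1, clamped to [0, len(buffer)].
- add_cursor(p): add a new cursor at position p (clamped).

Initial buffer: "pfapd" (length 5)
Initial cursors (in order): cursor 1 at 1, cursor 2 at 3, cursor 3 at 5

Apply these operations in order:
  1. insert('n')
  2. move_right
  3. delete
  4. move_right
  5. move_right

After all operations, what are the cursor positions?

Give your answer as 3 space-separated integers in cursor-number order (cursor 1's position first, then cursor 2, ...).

After op 1 (insert('n')): buffer="pnfanpdn" (len 8), cursors c1@2 c2@5 c3@8, authorship .1..2..3
After op 2 (move_right): buffer="pnfanpdn" (len 8), cursors c1@3 c2@6 c3@8, authorship .1..2..3
After op 3 (delete): buffer="pnand" (len 5), cursors c1@2 c2@4 c3@5, authorship .1.2.
After op 4 (move_right): buffer="pnand" (len 5), cursors c1@3 c2@5 c3@5, authorship .1.2.
After op 5 (move_right): buffer="pnand" (len 5), cursors c1@4 c2@5 c3@5, authorship .1.2.

Answer: 4 5 5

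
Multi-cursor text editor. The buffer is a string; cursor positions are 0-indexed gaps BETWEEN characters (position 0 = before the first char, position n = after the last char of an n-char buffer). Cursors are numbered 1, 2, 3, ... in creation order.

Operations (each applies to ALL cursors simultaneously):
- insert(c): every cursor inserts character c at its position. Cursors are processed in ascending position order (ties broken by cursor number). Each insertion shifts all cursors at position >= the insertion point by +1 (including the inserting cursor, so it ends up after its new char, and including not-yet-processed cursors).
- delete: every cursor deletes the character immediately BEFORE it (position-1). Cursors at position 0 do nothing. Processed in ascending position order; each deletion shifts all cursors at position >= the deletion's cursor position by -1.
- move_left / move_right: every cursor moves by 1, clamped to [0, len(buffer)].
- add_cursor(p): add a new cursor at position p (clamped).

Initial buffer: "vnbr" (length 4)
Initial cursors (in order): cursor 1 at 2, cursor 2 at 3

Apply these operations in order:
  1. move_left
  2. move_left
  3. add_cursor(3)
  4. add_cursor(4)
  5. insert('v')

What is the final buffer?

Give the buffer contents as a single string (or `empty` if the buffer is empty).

After op 1 (move_left): buffer="vnbr" (len 4), cursors c1@1 c2@2, authorship ....
After op 2 (move_left): buffer="vnbr" (len 4), cursors c1@0 c2@1, authorship ....
After op 3 (add_cursor(3)): buffer="vnbr" (len 4), cursors c1@0 c2@1 c3@3, authorship ....
After op 4 (add_cursor(4)): buffer="vnbr" (len 4), cursors c1@0 c2@1 c3@3 c4@4, authorship ....
After op 5 (insert('v')): buffer="vvvnbvrv" (len 8), cursors c1@1 c2@3 c3@6 c4@8, authorship 1.2..3.4

Answer: vvvnbvrv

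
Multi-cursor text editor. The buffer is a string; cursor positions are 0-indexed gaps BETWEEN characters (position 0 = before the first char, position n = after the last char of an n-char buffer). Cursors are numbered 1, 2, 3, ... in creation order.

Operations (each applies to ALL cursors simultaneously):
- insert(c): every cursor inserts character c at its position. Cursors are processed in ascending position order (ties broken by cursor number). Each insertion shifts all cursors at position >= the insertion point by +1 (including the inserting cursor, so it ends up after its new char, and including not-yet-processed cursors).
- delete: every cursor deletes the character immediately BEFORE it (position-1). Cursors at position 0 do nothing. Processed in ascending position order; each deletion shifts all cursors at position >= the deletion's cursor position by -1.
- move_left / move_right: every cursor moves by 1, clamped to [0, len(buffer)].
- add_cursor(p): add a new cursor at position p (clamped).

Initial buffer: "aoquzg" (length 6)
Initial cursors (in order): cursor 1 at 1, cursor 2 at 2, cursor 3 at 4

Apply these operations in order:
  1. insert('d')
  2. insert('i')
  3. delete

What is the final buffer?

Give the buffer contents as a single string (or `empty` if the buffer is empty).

Answer: adodqudzg

Derivation:
After op 1 (insert('d')): buffer="adodqudzg" (len 9), cursors c1@2 c2@4 c3@7, authorship .1.2..3..
After op 2 (insert('i')): buffer="adiodiqudizg" (len 12), cursors c1@3 c2@6 c3@10, authorship .11.22..33..
After op 3 (delete): buffer="adodqudzg" (len 9), cursors c1@2 c2@4 c3@7, authorship .1.2..3..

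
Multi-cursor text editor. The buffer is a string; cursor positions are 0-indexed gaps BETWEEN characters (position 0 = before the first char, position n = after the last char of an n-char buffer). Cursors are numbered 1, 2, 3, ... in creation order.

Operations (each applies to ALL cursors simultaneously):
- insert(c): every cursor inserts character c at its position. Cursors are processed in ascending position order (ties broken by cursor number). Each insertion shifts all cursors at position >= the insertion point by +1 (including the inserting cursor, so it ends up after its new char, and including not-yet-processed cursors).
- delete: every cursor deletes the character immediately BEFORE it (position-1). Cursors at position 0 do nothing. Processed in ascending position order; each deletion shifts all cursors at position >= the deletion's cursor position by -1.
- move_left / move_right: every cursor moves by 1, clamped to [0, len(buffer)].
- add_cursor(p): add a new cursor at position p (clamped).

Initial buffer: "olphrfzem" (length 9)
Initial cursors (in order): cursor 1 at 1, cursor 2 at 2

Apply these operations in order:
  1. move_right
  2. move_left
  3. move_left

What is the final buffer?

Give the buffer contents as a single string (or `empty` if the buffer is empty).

After op 1 (move_right): buffer="olphrfzem" (len 9), cursors c1@2 c2@3, authorship .........
After op 2 (move_left): buffer="olphrfzem" (len 9), cursors c1@1 c2@2, authorship .........
After op 3 (move_left): buffer="olphrfzem" (len 9), cursors c1@0 c2@1, authorship .........

Answer: olphrfzem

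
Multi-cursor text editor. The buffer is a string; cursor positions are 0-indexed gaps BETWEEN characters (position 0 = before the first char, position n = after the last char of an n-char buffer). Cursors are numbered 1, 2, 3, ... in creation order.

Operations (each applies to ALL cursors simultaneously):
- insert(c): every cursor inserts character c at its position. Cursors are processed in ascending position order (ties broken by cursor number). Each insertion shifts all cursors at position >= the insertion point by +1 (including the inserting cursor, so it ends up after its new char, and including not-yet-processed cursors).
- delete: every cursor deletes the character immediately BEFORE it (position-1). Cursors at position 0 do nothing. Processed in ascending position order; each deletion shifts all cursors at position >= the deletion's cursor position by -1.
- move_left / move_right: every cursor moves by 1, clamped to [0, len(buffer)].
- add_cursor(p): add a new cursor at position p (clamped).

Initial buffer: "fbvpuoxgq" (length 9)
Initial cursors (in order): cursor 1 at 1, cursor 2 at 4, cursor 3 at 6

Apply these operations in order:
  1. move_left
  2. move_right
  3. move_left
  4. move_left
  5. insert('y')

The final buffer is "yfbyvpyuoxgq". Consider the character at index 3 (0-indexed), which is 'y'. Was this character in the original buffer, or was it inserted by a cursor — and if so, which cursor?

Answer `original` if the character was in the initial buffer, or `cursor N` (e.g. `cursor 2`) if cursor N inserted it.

After op 1 (move_left): buffer="fbvpuoxgq" (len 9), cursors c1@0 c2@3 c3@5, authorship .........
After op 2 (move_right): buffer="fbvpuoxgq" (len 9), cursors c1@1 c2@4 c3@6, authorship .........
After op 3 (move_left): buffer="fbvpuoxgq" (len 9), cursors c1@0 c2@3 c3@5, authorship .........
After op 4 (move_left): buffer="fbvpuoxgq" (len 9), cursors c1@0 c2@2 c3@4, authorship .........
After op 5 (insert('y')): buffer="yfbyvpyuoxgq" (len 12), cursors c1@1 c2@4 c3@7, authorship 1..2..3.....
Authorship (.=original, N=cursor N): 1 . . 2 . . 3 . . . . .
Index 3: author = 2

Answer: cursor 2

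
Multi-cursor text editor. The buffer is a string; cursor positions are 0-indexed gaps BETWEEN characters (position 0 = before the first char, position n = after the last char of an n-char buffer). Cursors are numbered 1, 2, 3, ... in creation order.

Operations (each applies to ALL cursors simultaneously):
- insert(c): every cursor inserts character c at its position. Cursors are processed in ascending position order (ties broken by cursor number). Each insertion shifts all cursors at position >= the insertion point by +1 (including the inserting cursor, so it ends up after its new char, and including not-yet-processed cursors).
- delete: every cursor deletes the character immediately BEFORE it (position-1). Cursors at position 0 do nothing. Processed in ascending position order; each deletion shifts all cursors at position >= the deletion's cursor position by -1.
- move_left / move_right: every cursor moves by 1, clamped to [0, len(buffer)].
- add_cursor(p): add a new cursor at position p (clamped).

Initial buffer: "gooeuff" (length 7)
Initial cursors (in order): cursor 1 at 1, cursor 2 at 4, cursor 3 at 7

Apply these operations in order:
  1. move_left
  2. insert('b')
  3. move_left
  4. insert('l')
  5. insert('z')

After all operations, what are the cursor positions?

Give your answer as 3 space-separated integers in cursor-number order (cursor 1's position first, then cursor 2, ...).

After op 1 (move_left): buffer="gooeuff" (len 7), cursors c1@0 c2@3 c3@6, authorship .......
After op 2 (insert('b')): buffer="bgoobeufbf" (len 10), cursors c1@1 c2@5 c3@9, authorship 1...2...3.
After op 3 (move_left): buffer="bgoobeufbf" (len 10), cursors c1@0 c2@4 c3@8, authorship 1...2...3.
After op 4 (insert('l')): buffer="lbgoolbeuflbf" (len 13), cursors c1@1 c2@6 c3@11, authorship 11...22...33.
After op 5 (insert('z')): buffer="lzbgoolzbeuflzbf" (len 16), cursors c1@2 c2@8 c3@14, authorship 111...222...333.

Answer: 2 8 14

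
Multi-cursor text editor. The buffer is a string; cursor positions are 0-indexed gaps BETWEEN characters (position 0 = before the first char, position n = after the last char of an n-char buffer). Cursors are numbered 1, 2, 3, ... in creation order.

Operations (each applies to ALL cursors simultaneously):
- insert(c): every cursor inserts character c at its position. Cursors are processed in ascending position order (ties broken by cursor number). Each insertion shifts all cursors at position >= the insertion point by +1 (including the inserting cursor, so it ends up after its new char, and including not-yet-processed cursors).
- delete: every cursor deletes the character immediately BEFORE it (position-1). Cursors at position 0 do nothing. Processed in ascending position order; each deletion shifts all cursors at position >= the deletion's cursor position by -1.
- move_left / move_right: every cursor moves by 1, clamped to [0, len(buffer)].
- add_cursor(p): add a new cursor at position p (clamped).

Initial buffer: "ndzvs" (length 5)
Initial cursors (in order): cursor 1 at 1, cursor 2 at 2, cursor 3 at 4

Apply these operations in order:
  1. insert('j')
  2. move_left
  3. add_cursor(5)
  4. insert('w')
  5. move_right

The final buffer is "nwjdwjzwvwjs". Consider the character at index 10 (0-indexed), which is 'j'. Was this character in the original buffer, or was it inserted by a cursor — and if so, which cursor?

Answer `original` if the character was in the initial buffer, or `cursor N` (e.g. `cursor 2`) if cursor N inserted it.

Answer: cursor 3

Derivation:
After op 1 (insert('j')): buffer="njdjzvjs" (len 8), cursors c1@2 c2@4 c3@7, authorship .1.2..3.
After op 2 (move_left): buffer="njdjzvjs" (len 8), cursors c1@1 c2@3 c3@6, authorship .1.2..3.
After op 3 (add_cursor(5)): buffer="njdjzvjs" (len 8), cursors c1@1 c2@3 c4@5 c3@6, authorship .1.2..3.
After op 4 (insert('w')): buffer="nwjdwjzwvwjs" (len 12), cursors c1@2 c2@5 c4@8 c3@10, authorship .11.22.4.33.
After op 5 (move_right): buffer="nwjdwjzwvwjs" (len 12), cursors c1@3 c2@6 c4@9 c3@11, authorship .11.22.4.33.
Authorship (.=original, N=cursor N): . 1 1 . 2 2 . 4 . 3 3 .
Index 10: author = 3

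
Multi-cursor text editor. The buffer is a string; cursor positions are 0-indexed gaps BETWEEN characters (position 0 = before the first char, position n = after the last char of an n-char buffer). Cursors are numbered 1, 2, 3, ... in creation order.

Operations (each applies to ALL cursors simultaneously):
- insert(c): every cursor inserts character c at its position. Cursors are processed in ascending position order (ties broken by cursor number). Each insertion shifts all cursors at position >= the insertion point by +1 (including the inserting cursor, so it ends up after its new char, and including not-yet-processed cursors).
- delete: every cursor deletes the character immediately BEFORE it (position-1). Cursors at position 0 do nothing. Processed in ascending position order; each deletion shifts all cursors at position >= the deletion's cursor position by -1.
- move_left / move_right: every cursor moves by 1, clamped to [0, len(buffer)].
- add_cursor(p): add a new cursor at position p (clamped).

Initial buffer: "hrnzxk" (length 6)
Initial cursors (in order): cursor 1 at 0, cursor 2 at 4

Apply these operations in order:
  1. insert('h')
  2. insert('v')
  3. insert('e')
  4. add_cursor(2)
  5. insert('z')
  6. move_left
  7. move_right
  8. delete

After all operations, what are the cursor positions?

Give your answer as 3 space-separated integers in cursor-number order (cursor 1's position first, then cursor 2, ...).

Answer: 3 10 2

Derivation:
After op 1 (insert('h')): buffer="hhrnzhxk" (len 8), cursors c1@1 c2@6, authorship 1....2..
After op 2 (insert('v')): buffer="hvhrnzhvxk" (len 10), cursors c1@2 c2@8, authorship 11....22..
After op 3 (insert('e')): buffer="hvehrnzhvexk" (len 12), cursors c1@3 c2@10, authorship 111....222..
After op 4 (add_cursor(2)): buffer="hvehrnzhvexk" (len 12), cursors c3@2 c1@3 c2@10, authorship 111....222..
After op 5 (insert('z')): buffer="hvzezhrnzhvezxk" (len 15), cursors c3@3 c1@5 c2@13, authorship 11311....2222..
After op 6 (move_left): buffer="hvzezhrnzhvezxk" (len 15), cursors c3@2 c1@4 c2@12, authorship 11311....2222..
After op 7 (move_right): buffer="hvzezhrnzhvezxk" (len 15), cursors c3@3 c1@5 c2@13, authorship 11311....2222..
After op 8 (delete): buffer="hvehrnzhvexk" (len 12), cursors c3@2 c1@3 c2@10, authorship 111....222..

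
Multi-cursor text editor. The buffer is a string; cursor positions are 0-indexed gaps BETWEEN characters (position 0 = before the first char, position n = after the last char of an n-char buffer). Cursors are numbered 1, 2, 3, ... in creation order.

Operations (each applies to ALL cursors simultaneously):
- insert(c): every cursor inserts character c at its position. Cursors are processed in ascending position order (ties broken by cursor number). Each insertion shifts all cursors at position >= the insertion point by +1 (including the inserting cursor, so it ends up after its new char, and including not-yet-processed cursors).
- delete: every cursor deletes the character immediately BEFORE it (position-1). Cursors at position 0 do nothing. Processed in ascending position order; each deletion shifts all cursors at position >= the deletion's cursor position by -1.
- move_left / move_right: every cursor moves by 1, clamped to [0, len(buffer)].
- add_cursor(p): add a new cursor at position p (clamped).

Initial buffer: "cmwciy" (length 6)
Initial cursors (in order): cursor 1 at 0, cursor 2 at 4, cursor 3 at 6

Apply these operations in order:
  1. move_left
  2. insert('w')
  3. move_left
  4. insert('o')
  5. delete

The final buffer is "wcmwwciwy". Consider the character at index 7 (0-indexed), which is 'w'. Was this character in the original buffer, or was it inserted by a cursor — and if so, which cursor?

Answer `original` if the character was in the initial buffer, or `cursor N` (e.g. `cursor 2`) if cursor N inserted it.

Answer: cursor 3

Derivation:
After op 1 (move_left): buffer="cmwciy" (len 6), cursors c1@0 c2@3 c3@5, authorship ......
After op 2 (insert('w')): buffer="wcmwwciwy" (len 9), cursors c1@1 c2@5 c3@8, authorship 1...2..3.
After op 3 (move_left): buffer="wcmwwciwy" (len 9), cursors c1@0 c2@4 c3@7, authorship 1...2..3.
After op 4 (insert('o')): buffer="owcmwowciowy" (len 12), cursors c1@1 c2@6 c3@10, authorship 11...22..33.
After op 5 (delete): buffer="wcmwwciwy" (len 9), cursors c1@0 c2@4 c3@7, authorship 1...2..3.
Authorship (.=original, N=cursor N): 1 . . . 2 . . 3 .
Index 7: author = 3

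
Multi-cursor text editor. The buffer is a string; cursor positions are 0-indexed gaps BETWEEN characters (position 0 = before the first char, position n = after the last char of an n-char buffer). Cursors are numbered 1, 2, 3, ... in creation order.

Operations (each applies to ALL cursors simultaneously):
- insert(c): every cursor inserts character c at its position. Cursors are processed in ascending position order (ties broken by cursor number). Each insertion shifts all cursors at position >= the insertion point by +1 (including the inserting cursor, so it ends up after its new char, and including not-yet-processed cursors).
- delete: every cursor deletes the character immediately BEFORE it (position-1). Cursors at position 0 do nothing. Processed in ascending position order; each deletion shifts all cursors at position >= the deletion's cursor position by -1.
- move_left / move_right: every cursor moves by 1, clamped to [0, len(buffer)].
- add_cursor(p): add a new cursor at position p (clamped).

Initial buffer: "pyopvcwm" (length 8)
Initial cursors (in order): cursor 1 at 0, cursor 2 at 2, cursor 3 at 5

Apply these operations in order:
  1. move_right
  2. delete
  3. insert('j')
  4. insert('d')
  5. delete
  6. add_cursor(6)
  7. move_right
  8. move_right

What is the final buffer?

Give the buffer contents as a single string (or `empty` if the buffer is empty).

Answer: jyjpvjwm

Derivation:
After op 1 (move_right): buffer="pyopvcwm" (len 8), cursors c1@1 c2@3 c3@6, authorship ........
After op 2 (delete): buffer="ypvwm" (len 5), cursors c1@0 c2@1 c3@3, authorship .....
After op 3 (insert('j')): buffer="jyjpvjwm" (len 8), cursors c1@1 c2@3 c3@6, authorship 1.2..3..
After op 4 (insert('d')): buffer="jdyjdpvjdwm" (len 11), cursors c1@2 c2@5 c3@9, authorship 11.22..33..
After op 5 (delete): buffer="jyjpvjwm" (len 8), cursors c1@1 c2@3 c3@6, authorship 1.2..3..
After op 6 (add_cursor(6)): buffer="jyjpvjwm" (len 8), cursors c1@1 c2@3 c3@6 c4@6, authorship 1.2..3..
After op 7 (move_right): buffer="jyjpvjwm" (len 8), cursors c1@2 c2@4 c3@7 c4@7, authorship 1.2..3..
After op 8 (move_right): buffer="jyjpvjwm" (len 8), cursors c1@3 c2@5 c3@8 c4@8, authorship 1.2..3..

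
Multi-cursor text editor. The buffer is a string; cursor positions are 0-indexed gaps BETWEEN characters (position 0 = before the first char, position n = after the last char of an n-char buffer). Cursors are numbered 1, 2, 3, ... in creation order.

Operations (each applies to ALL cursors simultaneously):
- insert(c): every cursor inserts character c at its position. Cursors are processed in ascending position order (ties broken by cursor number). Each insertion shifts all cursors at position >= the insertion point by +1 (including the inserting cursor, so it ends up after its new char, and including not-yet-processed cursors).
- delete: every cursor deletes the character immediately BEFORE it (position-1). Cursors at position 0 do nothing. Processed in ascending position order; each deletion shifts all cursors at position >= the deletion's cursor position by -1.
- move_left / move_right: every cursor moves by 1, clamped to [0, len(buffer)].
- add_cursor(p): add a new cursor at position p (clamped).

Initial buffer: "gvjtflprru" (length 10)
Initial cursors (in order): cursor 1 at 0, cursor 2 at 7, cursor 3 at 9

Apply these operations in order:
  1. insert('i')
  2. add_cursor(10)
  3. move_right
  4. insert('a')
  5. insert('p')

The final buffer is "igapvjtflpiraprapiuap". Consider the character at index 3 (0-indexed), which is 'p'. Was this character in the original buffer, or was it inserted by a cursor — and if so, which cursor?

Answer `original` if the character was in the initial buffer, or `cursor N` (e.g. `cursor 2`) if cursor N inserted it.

After op 1 (insert('i')): buffer="igvjtflpirriu" (len 13), cursors c1@1 c2@9 c3@12, authorship 1.......2..3.
After op 2 (add_cursor(10)): buffer="igvjtflpirriu" (len 13), cursors c1@1 c2@9 c4@10 c3@12, authorship 1.......2..3.
After op 3 (move_right): buffer="igvjtflpirriu" (len 13), cursors c1@2 c2@10 c4@11 c3@13, authorship 1.......2..3.
After op 4 (insert('a')): buffer="igavjtflpiraraiua" (len 17), cursors c1@3 c2@12 c4@14 c3@17, authorship 1.1......2.2.43.3
After op 5 (insert('p')): buffer="igapvjtflpiraprapiuap" (len 21), cursors c1@4 c2@14 c4@17 c3@21, authorship 1.11......2.22.443.33
Authorship (.=original, N=cursor N): 1 . 1 1 . . . . . . 2 . 2 2 . 4 4 3 . 3 3
Index 3: author = 1

Answer: cursor 1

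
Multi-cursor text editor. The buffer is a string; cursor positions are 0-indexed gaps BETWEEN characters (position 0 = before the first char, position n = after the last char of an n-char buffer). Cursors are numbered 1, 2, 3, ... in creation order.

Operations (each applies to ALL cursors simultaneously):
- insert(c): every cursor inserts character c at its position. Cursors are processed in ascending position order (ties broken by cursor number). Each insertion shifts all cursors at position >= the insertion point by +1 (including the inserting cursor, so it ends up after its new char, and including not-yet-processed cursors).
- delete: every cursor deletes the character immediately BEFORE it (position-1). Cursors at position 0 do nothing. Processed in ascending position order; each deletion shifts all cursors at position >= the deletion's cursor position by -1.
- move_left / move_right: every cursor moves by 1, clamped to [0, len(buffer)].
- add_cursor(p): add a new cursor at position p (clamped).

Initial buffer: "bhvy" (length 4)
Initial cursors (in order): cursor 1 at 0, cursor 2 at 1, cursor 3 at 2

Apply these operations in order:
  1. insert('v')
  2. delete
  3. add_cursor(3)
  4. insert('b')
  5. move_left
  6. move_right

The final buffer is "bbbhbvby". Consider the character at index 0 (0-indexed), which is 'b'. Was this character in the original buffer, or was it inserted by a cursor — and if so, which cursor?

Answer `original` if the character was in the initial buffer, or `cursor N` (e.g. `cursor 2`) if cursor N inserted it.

Answer: cursor 1

Derivation:
After op 1 (insert('v')): buffer="vbvhvvy" (len 7), cursors c1@1 c2@3 c3@5, authorship 1.2.3..
After op 2 (delete): buffer="bhvy" (len 4), cursors c1@0 c2@1 c3@2, authorship ....
After op 3 (add_cursor(3)): buffer="bhvy" (len 4), cursors c1@0 c2@1 c3@2 c4@3, authorship ....
After op 4 (insert('b')): buffer="bbbhbvby" (len 8), cursors c1@1 c2@3 c3@5 c4@7, authorship 1.2.3.4.
After op 5 (move_left): buffer="bbbhbvby" (len 8), cursors c1@0 c2@2 c3@4 c4@6, authorship 1.2.3.4.
After op 6 (move_right): buffer="bbbhbvby" (len 8), cursors c1@1 c2@3 c3@5 c4@7, authorship 1.2.3.4.
Authorship (.=original, N=cursor N): 1 . 2 . 3 . 4 .
Index 0: author = 1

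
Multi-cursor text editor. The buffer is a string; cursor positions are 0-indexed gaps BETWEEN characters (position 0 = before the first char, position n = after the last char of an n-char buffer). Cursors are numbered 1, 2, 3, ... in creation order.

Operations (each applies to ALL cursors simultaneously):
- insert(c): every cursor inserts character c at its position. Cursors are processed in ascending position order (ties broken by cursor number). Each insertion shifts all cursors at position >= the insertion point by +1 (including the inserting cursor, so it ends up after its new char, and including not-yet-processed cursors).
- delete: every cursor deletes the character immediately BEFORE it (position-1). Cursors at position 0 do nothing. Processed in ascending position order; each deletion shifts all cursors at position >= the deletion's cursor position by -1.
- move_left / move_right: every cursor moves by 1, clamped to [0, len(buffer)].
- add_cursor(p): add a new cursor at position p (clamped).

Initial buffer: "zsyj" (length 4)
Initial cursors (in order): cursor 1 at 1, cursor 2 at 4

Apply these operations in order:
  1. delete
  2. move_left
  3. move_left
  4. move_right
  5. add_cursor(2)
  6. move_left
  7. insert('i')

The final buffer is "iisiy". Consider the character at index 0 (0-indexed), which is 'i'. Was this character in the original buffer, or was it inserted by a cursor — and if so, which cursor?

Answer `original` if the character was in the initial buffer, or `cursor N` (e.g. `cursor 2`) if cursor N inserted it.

Answer: cursor 1

Derivation:
After op 1 (delete): buffer="sy" (len 2), cursors c1@0 c2@2, authorship ..
After op 2 (move_left): buffer="sy" (len 2), cursors c1@0 c2@1, authorship ..
After op 3 (move_left): buffer="sy" (len 2), cursors c1@0 c2@0, authorship ..
After op 4 (move_right): buffer="sy" (len 2), cursors c1@1 c2@1, authorship ..
After op 5 (add_cursor(2)): buffer="sy" (len 2), cursors c1@1 c2@1 c3@2, authorship ..
After op 6 (move_left): buffer="sy" (len 2), cursors c1@0 c2@0 c3@1, authorship ..
After op 7 (insert('i')): buffer="iisiy" (len 5), cursors c1@2 c2@2 c3@4, authorship 12.3.
Authorship (.=original, N=cursor N): 1 2 . 3 .
Index 0: author = 1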